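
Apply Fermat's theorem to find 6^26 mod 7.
By Fermat: 6^{6} ≡ 1 mod 7. 26 = 4×6 + 2. So 6^{26} ≡ 6^{2} ≡ 1 mod 7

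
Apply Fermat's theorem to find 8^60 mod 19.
By Fermat: 8^{18} ≡ 1 mod 19. 60 = 3×18 + 6. So 8^{60} ≡ 8^{6} ≡ 1 mod 19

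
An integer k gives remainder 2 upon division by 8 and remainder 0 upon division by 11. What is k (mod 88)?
M = 8 × 11 = 88. M₁ = 11, y₁ ≡ 3 (mod 8). M₂ = 8, y₂ ≡ 7 (mod 11). k = 2×11×3 + 0×8×7 ≡ 66 (mod 88)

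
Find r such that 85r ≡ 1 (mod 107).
Since 107 is prime, by Fermat 85^(-1) ≡ 85^{105} ≡ 34 (mod 107). Verify: 85 × 34 = 2890 ≡ 1 (mod 107)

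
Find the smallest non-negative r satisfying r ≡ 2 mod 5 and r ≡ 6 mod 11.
M = 5 × 11 = 55. M₁ = 11, y₁ ≡ 1 mod 5. M₂ = 5, y₂ ≡ 9 mod 11. r = 2×11×1 + 6×5×9 ≡ 17 mod 55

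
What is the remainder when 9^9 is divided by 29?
By repeated squaring mod 29: 9^{1}≡9, 9^{2}≡23, 9^{4}≡7, 9^{8}≡20. Then 9^{9} = 9^{8+1} ≡ 20 × 9 ≡ 6 mod 29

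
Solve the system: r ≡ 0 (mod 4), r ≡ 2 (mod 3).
M = 4 × 3 = 12. M₁ = 3, y₁ ≡ 3 (mod 4). M₂ = 4, y₂ ≡ 1 (mod 3). r = 0×3×3 + 2×4×1 ≡ 8 (mod 12)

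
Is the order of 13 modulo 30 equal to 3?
Powers of 13 mod 30: 13^1≡13, 13^2≡19, 13^3≡7, 13^4≡1. 13^3≡7≢1, so ord ≠ 3. No, the actual order is 4.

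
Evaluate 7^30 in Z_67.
By repeated squaring mod 67: 7^{1}≡7, 7^{2}≡49, 7^{4}≡56, 7^{8}≡54, 7^{16}≡35. Then 7^{30} = 7^{16+8+4+2} ≡ 35 × 54 × 56 × 49 ≡ 25 mod 67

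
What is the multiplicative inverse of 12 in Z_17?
Since 17 is prime, by Fermat 12^(-1) ≡ 12^{15} ≡ 10 mod 17. Verify: 12 × 10 = 120 ≡ 1 mod 17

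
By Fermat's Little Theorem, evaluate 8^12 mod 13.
By Fermat's Little Theorem, 8^{12} ≡ 1 mod 13 since 13 is prime and gcd(8, 13) = 1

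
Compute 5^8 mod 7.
Using Fermat: 5^{6} ≡ 1 (mod 7). 8 ≡ 2 (mod 6). So 5^{8} ≡ 5^{2} ≡ 4 (mod 7)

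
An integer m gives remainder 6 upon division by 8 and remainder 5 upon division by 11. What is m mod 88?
M = 8 × 11 = 88. M₁ = 11, y₁ ≡ 3 mod 8. M₂ = 8, y₂ ≡ 7 mod 11. m = 6×11×3 + 5×8×7 ≡ 38 mod 88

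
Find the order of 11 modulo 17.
Powers of 11 mod 17: 11^1≡11, 11^2≡2, 11^3≡5, 11^4≡4, 11^5≡10, 11^6≡8, 11^7≡3, 11^8≡16, 11^9≡6, 11^10≡15, 11^11≡12, 11^12≡13, 11^13≡7, 11^14≡9, 11^15≡14, 11^16≡1. Order = 16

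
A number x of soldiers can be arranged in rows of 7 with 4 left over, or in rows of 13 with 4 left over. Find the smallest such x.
M = 7 × 13 = 91. M₁ = 13, y₁ ≡ 6 (mod 7). M₂ = 7, y₂ ≡ 2 (mod 13). x = 4×13×6 + 4×7×2 ≡ 4 (mod 91)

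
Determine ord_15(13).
Powers of 13 mod 15: 13^1≡13, 13^2≡4, 13^3≡7, 13^4≡1. Order = 4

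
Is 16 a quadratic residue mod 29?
By Euler's criterion: 16^{14} ≡ 1 (mod 29). Since this equals 1, 16 is a QR.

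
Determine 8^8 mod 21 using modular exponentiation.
By repeated squaring mod 21: 8^{1}≡8, 8^{2}≡1, 8^{4}≡1, 8^{8}≡1. So 8^{8} ≡ 1 mod 21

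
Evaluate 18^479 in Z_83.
Using Fermat: 18^{82} ≡ 1 (mod 83). 479 ≡ 69 (mod 82). So 18^{479} ≡ 18^{69} ≡ 2 (mod 83)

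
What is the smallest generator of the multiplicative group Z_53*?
g = 2. For each prime q|52: 2^{26}≡52, 2^{4}≡16, none ≡ 1, so ord_53(2) = 52 and 2 is a primitive root.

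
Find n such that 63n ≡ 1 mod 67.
Since 67 is prime, by Fermat 63^(-1) ≡ 63^{65} ≡ 50 mod 67. Verify: 63 × 50 = 3150 ≡ 1 mod 67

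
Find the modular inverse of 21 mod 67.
Since 67 is prime, by Fermat 21^(-1) ≡ 21^{65} ≡ 16 mod 67. Verify: 21 × 16 = 336 ≡ 1 mod 67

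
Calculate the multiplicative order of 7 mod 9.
Powers of 7 mod 9: 7^1≡7, 7^2≡4, 7^3≡1. So the order of 7 is 3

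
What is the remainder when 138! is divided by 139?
By Wilson's theorem, (138)! ≡ -1 ≡ 138 mod 139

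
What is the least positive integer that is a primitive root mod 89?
g = 3. Powers: [3, 9, 27, 81, 65, 17, 51, ...] generates all 88 non-zero residues.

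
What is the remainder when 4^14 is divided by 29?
By repeated squaring mod 29: 4^{1}≡4, 4^{2}≡16, 4^{4}≡24, 4^{8}≡25. Then 4^{14} = 4^{8+4+2} ≡ 25 × 24 × 16 ≡ 1 mod 29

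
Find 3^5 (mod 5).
Using Fermat: 3^{4} ≡ 1 (mod 5). 5 ≡ 1 (mod 4). So 3^{5} ≡ 3^{1} ≡ 3 (mod 5)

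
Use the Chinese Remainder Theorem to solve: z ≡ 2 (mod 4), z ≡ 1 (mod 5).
M = 4 × 5 = 20. M₁ = 5, y₁ ≡ 1 (mod 4). M₂ = 4, y₂ ≡ 4 (mod 5). z = 2×5×1 + 1×4×4 ≡ 6 (mod 20)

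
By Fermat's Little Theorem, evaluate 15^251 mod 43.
By Fermat: 15^{42} ≡ 1 mod 43. 251 ≡ 41 mod 42. So 15^{251} ≡ 15^{41} ≡ 23 mod 43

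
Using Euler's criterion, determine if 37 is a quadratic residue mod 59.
By Euler's criterion: 37^{29} ≡ 58 (mod 59). Since this equals -1 (≡ 58), 37 is not a QR.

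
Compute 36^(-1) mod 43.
Since 43 is prime, by Fermat 36^(-1) ≡ 36^{41} ≡ 6 mod 43. Verify: 36 × 6 = 216 ≡ 1 mod 43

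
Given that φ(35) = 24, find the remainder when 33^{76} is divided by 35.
By Euler: 33^{24} ≡ 1 (mod 35) since gcd(33, 35) = 1. 76 = 3×24 + 4. So 33^{76} ≡ 33^{4} ≡ 16 (mod 35)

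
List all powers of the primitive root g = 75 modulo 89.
75^1, 75^2, ..., 75^{88} mod 89: [75, 18, 15, 57, 3, 47, 54, 45, 82, 9, 52, 73, 46, 68, 27, 67, 41, 49, 26, 81, 23, 34, 58, 78, 65, 69, 13, 85, 56, 17, 29, 39, 77, 79, 51, 87, 28, 53, 59, 64, 83, 84, 70, 88, 14, 71, 74, 32, 86, 42, 35, 44, 7, 80, 37, 16, 43, 21, 62, 22, 48, 40, 63, 8, 66, 55, 31, 11, 24, 20, 76, 4, 33, 72, 60, 50, 12, 10, 38, 2, 61, 36, 30, 25, 6, 5, 19, 1]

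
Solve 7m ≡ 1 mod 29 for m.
Since 29 is prime, by Fermat 7^(-1) ≡ 7^{27} ≡ 25 mod 29. Verify: 7 × 25 = 175 ≡ 1 mod 29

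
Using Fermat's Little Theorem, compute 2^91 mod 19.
By Fermat: 2^{18} ≡ 1 mod 19. 91 = 5×18 + 1. So 2^{91} ≡ 2^{1} ≡ 2 mod 19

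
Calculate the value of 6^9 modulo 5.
Using Fermat: 6^{4} ≡ 1 (mod 5). 9 ≡ 1 (mod 4). So 6^{9} ≡ 6^{1} ≡ 1 (mod 5)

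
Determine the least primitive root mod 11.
g = 2. Powers: [2, 4, 8, 5, 10, 9, 7, 3, ...] generates all 10 non-zero residues.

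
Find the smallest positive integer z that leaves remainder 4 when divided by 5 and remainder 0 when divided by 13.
M = 5 × 13 = 65. M₁ = 13, y₁ ≡ 2 mod 5. M₂ = 5, y₂ ≡ 8 mod 13. z = 4×13×2 + 0×5×8 ≡ 39 mod 65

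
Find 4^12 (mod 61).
By repeated squaring (mod 61): 4^{1}≡4, 4^{2}≡16, 4^{4}≡12, 4^{8}≡22. Then 4^{12} = 4^{8+4} ≡ 22 × 12 ≡ 20 (mod 61)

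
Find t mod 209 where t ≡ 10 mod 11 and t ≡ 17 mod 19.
M = 11 × 19 = 209. M₁ = 19, y₁ ≡ 7 mod 11. M₂ = 11, y₂ ≡ 7 mod 19. t = 10×19×7 + 17×11×7 ≡ 131 mod 209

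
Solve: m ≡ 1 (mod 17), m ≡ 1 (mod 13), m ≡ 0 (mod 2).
M = 17 × 13 × 2 = 442. M₁ = 26, y₁ ≡ 2 (mod 17). M₂ = 34, y₂ ≡ 5 (mod 13). M₃ = 221, y₃ ≡ 1 (mod 2). m = 1×26×2 + 1×34×5 + 0×221×1 ≡ 222 (mod 442)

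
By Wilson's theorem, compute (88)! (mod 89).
By Wilson's theorem, (88)! ≡ -1 ≡ 88 (mod 89)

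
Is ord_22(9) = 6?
Powers of 9 mod 22: 9^1≡9, 9^2≡15, 9^3≡3, 9^4≡5, 9^5≡1. Already 9^5≡1, so the order is 5 < 6. No, the actual order is 5.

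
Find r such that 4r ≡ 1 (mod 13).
Since 13 is prime, by Fermat 4^(-1) ≡ 4^{11} ≡ 10 (mod 13). Verify: 4 × 10 = 40 ≡ 1 (mod 13)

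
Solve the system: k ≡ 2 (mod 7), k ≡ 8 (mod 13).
M = 7 × 13 = 91. M₁ = 13, y₁ ≡ 6 (mod 7). M₂ = 7, y₂ ≡ 2 (mod 13). k = 2×13×6 + 8×7×2 ≡ 86 (mod 91)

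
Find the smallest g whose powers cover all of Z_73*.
g = 5. Powers: [5, 25, 52, 41, 59, 3, 15, 2, ...] generates all 72 non-zero residues.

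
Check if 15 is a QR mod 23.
By Euler's criterion: 15^{11} ≡ 22 (mod 23). Since this equals -1 (≡ 22), 15 is not a QR.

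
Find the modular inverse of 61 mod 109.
Since 109 is prime, by Fermat 61^(-1) ≡ 61^{107} ≡ 84 mod 109. Verify: 61 × 84 = 5124 ≡ 1 mod 109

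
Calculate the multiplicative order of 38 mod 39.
Powers of 38 mod 39: 38^1≡38, 38^2≡1. So the order of 38 is 2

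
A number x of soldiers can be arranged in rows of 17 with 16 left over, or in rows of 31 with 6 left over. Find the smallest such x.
M = 17 × 31 = 527. M₁ = 31, y₁ ≡ 11 mod 17. M₂ = 17, y₂ ≡ 11 mod 31. x = 16×31×11 + 6×17×11 ≡ 254 mod 527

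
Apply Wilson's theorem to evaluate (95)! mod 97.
(96)! = (95)! × (96) ≡ -1 mod 97. So (95)! ≡ -1 × (96)^(-1) ≡ (-1)×(-1) = 1 mod 97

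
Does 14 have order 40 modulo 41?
14^{8} ≡ 1 mod 41 and 8 < 40, so ord_41(14) = 8 ≠ 40 and 14 is not a primitive root.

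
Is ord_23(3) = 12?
Powers of 3 mod 23: 3^1≡3, 3^2≡9, 3^3≡4, 3^4≡12, 3^5≡13, 3^6≡16, 3^7≡2, 3^8≡6, 3^9≡18, 3^10≡8, 3^11≡1. Already 3^11≡1, so the order is 11 < 12. No, the actual order is 11.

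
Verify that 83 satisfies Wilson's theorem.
(82)! mod 83 = 82. Since this equals -1 (mod 83), Wilson confirms 83 is prime.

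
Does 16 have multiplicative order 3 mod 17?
Powers of 16 mod 17: 16^1≡16, 16^2≡1. Already 16^2≡1, so the order is 2 < 3. No, the actual order is 2.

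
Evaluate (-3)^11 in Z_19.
By repeated squaring (mod 19): (-3)^{1}≡16, (-3)^{2}≡9, (-3)^{4}≡5, (-3)^{8}≡6. Then (-3)^{11} = (-3)^{8+2+1} ≡ 6 × 9 × 16 ≡ 9 (mod 19)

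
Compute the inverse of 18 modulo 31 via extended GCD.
Extended GCD: 18(-12) + 31(7) = 1. So 18^(-1) ≡ -12 ≡ 19 (mod 31). Verify: 18 × 19 = 342 ≡ 1 (mod 31)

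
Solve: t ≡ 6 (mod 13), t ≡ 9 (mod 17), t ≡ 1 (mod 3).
M = 13 × 17 × 3 = 663. M₁ = 51, y₁ ≡ 12 (mod 13). M₂ = 39, y₂ ≡ 7 (mod 17). M₃ = 221, y₃ ≡ 2 (mod 3). t = 6×51×12 + 9×39×7 + 1×221×2 ≡ 604 (mod 663)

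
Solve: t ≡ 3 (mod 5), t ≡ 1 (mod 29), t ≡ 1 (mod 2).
M = 5 × 29 × 2 = 290. M₁ = 58, y₁ ≡ 2 (mod 5). M₂ = 10, y₂ ≡ 3 (mod 29). M₃ = 145, y₃ ≡ 1 (mod 2). t = 3×58×2 + 1×10×3 + 1×145×1 ≡ 233 (mod 290)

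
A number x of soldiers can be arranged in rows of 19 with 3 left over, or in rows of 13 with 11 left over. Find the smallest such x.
M = 19 × 13 = 247. M₁ = 13, y₁ ≡ 3 (mod 19). M₂ = 19, y₂ ≡ 11 (mod 13). x = 3×13×3 + 11×19×11 ≡ 193 (mod 247)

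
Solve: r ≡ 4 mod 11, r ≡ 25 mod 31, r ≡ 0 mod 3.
M = 11 × 31 × 3 = 1023. M₁ = 93, y₁ ≡ 9 mod 11. M₂ = 33, y₂ ≡ 16 mod 31. M₃ = 341, y₃ ≡ 2 mod 3. r = 4×93×9 + 25×33×16 + 0×341×2 ≡ 180 mod 1023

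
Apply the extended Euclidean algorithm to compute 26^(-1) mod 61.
Extended GCD: 26(-7) + 61(3) = 1. So 26^(-1) ≡ -7 ≡ 54 (mod 61). Verify: 26 × 54 = 1404 ≡ 1 (mod 61)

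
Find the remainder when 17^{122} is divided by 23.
By Fermat: 17^{22} ≡ 1 mod 23. 122 = 5×22 + 12. So 17^{122} ≡ 17^{12} ≡ 6 mod 23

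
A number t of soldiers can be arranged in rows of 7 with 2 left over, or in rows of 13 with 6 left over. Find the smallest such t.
M = 7 × 13 = 91. M₁ = 13, y₁ ≡ 6 (mod 7). M₂ = 7, y₂ ≡ 2 (mod 13). t = 2×13×6 + 6×7×2 ≡ 58 (mod 91)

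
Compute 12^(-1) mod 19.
Since 19 is prime, by Fermat 12^(-1) ≡ 12^{17} ≡ 8 mod 19. Verify: 12 × 8 = 96 ≡ 1 mod 19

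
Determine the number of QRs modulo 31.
Exactly half the non-zero residues mod a prime are QRs: (31-1)/2 = 15.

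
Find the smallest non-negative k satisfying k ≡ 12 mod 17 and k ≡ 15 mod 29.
M = 17 × 29 = 493. M₁ = 29, y₁ ≡ 10 mod 17. M₂ = 17, y₂ ≡ 12 mod 29. k = 12×29×10 + 15×17×12 ≡ 131 mod 493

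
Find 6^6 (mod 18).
By repeated squaring (mod 18): 6^{1}≡6, 6^{2}≡0, 6^{4}≡0. Then 6^{6} = 6^{4+2} ≡ 0 × 0 ≡ 0 (mod 18)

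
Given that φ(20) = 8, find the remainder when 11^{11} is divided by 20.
By Euler: 11^{8} ≡ 1 (mod 20) since gcd(11, 20) = 1. 11 = 1×8 + 3. So 11^{11} ≡ 11^{3} ≡ 11 (mod 20)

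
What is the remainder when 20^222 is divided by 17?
Using Fermat: 20^{16} ≡ 1 (mod 17). 222 ≡ 14 (mod 16). So 20^{222} ≡ 20^{14} ≡ 2 (mod 17)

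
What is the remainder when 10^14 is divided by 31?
By repeated squaring (mod 31): 10^{1}≡10, 10^{2}≡7, 10^{4}≡18, 10^{8}≡14. Then 10^{14} = 10^{8+4+2} ≡ 14 × 18 × 7 ≡ 28 (mod 31)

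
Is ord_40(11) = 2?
Powers of 11 mod 40: 11^1≡11, 11^2≡1. First k with 11^k≡1 is k=2. Yes, ord_40(11) = 2.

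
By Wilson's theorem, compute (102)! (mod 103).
By Wilson's theorem, (102)! ≡ -1 ≡ 102 (mod 103)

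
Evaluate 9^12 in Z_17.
By repeated squaring (mod 17): 9^{1}≡9, 9^{2}≡13, 9^{4}≡16, 9^{8}≡1. Then 9^{12} = 9^{8+4} ≡ 1 × 16 ≡ 16 (mod 17)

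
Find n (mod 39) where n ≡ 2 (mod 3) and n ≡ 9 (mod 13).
M = 3 × 13 = 39. M₁ = 13, y₁ ≡ 1 (mod 3). M₂ = 3, y₂ ≡ 9 (mod 13). n = 2×13×1 + 9×3×9 ≡ 35 (mod 39)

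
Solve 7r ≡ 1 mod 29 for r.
Since 29 is prime, by Fermat 7^(-1) ≡ 7^{27} ≡ 25 mod 29. Verify: 7 × 25 = 175 ≡ 1 mod 29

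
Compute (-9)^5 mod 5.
Using Fermat: (-9)^{4} ≡ 1 (mod 5). 5 ≡ 1 (mod 4). So (-9)^{5} ≡ (-9)^{1} ≡ 1 (mod 5)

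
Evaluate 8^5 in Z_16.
By repeated squaring (mod 16): 8^{1}≡8, 8^{2}≡0, 8^{4}≡0. Then 8^{5} = 8^{4+1} ≡ 0 × 8 ≡ 0 (mod 16)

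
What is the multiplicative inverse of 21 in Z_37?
Since 37 is prime, by Fermat 21^(-1) ≡ 21^{35} ≡ 30 mod 37. Verify: 21 × 30 = 630 ≡ 1 mod 37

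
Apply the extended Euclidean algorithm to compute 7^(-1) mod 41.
Extended GCD: 7(6) + 41(-1) = 1. So 7^(-1) ≡ 6 mod 41. Verify: 7 × 6 = 42 ≡ 1 mod 41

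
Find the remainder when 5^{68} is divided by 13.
By Fermat: 5^{12} ≡ 1 (mod 13). 68 = 5×12 + 8. So 5^{68} ≡ 5^{8} ≡ 1 (mod 13)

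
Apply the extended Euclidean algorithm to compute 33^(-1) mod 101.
Extended GCD: 33(49) + 101(-16) = 1. So 33^(-1) ≡ 49 mod 101. Verify: 33 × 49 = 1617 ≡ 1 mod 101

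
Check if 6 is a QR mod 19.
By Euler's criterion: 6^{9} ≡ 1 mod 19. Since this equals 1, 6 is a QR.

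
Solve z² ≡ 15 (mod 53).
The square roots of 15 mod 53 are 42 and 11. Verify: 42² = 1764 ≡ 15 (mod 53)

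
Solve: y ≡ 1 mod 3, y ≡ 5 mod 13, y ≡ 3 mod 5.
M = 3 × 13 × 5 = 195. M₁ = 65, y₁ ≡ 2 mod 3. M₂ = 15, y₂ ≡ 7 mod 13. M₃ = 39, y₃ ≡ 4 mod 5. y = 1×65×2 + 5×15×7 + 3×39×4 ≡ 148 mod 195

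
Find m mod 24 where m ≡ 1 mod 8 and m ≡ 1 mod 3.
M = 8 × 3 = 24. M₁ = 3, y₁ ≡ 3 mod 8. M₂ = 8, y₂ ≡ 2 mod 3. m = 1×3×3 + 1×8×2 ≡ 1 mod 24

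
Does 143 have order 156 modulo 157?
143^{26} ≡ 1 (mod 157) and 26 < 156, so ord_157(143) = 26 ≠ 156 and 143 is not a primitive root.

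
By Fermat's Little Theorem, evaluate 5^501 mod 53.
By Fermat: 5^{52} ≡ 1 (mod 53). 501 ≡ 33 (mod 52). So 5^{501} ≡ 5^{33} ≡ 50 (mod 53)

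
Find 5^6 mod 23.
By repeated squaring mod 23: 5^{1}≡5, 5^{2}≡2, 5^{4}≡4. Then 5^{6} = 5^{4+2} ≡ 4 × 2 ≡ 8 mod 23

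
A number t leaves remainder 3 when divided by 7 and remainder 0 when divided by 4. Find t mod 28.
M = 7 × 4 = 28. M₁ = 4, y₁ ≡ 2 mod 7. M₂ = 7, y₂ ≡ 3 mod 4. t = 3×4×2 + 0×7×3 ≡ 24 mod 28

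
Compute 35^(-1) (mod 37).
Since 37 is prime, by Fermat 35^(-1) ≡ 35^{35} ≡ 18 (mod 37). Verify: 35 × 18 = 630 ≡ 1 (mod 37)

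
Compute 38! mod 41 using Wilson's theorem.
(40)! = (38)! × (39) × (40) ≡ -1 mod 41. So (38)! ≡ -1 × [(40)(39)]^(-1) ≡ 20 mod 41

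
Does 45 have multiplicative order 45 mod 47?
Powers of 45 mod 47: 45^1≡45, 45^2≡4, 45^3≡39, 45^4≡16, 45^5≡15, 45^6≡17, 45^7≡13, 45^8≡21, 45^9≡5, 45^10≡37, 45^11≡20, 45^12≡7, 45^13≡33, 45^14≡28, 45^15≡38, 45^16≡18, 45^17≡11, 45^18≡25, 45^19≡44, 45^20≡6, 45^21≡35, 45^22≡24, 45^23≡46, 45^24≡2, 45^25≡43, 45^26≡8, 45^27≡31, 45^28≡32, 45^29≡30, 45^30≡34, 45^31≡26, 45^32≡42, 45^33≡10, 45^34≡27, 45^35≡40, 45^36≡14, 45^37≡19, 45^38≡9, 45^39≡29, 45^40≡36, 45^41≡22, 45^42≡3, 45^43≡41, 45^44≡12, 45^45≡23, 45^46≡1. 45^45≡23≢1, so ord ≠ 45. No, the actual order is 46.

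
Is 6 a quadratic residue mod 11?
By Euler's criterion: 6^{5} ≡ 10 (mod 11). Since this equals -1 (≡ 10), 6 is not a QR.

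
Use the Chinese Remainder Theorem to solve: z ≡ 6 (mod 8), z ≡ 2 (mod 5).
M = 8 × 5 = 40. M₁ = 5, y₁ ≡ 5 (mod 8). M₂ = 8, y₂ ≡ 2 (mod 5). z = 6×5×5 + 2×8×2 ≡ 22 (mod 40)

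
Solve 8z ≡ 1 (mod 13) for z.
Since 13 is prime, by Fermat 8^(-1) ≡ 8^{11} ≡ 5 (mod 13). Verify: 8 × 5 = 40 ≡ 1 (mod 13)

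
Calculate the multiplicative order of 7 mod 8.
Powers of 7 mod 8: 7^1≡7, 7^2≡1. So the order of 7 is 2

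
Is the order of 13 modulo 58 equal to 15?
Powers of 13 mod 58: 13^1≡13, 13^2≡53, 13^3≡51, 13^4≡25, 13^5≡35, 13^6≡49, 13^7≡57, 13^8≡45, 13^9≡5, 13^10≡7, 13^11≡33, 13^12≡23, 13^13≡9, 13^14≡1. Already 13^14≡1, so the order is 14 < 15. No, the actual order is 14.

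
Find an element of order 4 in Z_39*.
5 has order 4 mod 39 since 5^{4} ≡ 1 (mod 39) and no smaller power works.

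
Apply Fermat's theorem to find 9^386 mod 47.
By Fermat: 9^{46} ≡ 1 mod 47. 386 ≡ 18 mod 46. So 9^{386} ≡ 9^{18} ≡ 36 mod 47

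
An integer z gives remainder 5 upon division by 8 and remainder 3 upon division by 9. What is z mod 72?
M = 8 × 9 = 72. M₁ = 9, y₁ ≡ 1 mod 8. M₂ = 8, y₂ ≡ 8 mod 9. z = 5×9×1 + 3×8×8 ≡ 21 mod 72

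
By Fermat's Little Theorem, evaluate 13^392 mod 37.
By Fermat: 13^{36} ≡ 1 mod 37. 392 ≡ 32 mod 36. So 13^{392} ≡ 13^{32} ≡ 12 mod 37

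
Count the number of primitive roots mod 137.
Number of primitive roots mod 137 = φ(p-1) = φ(136) = 64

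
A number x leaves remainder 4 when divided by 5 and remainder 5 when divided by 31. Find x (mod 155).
M = 5 × 31 = 155. M₁ = 31, y₁ ≡ 1 (mod 5). M₂ = 5, y₂ ≡ 25 (mod 31). x = 4×31×1 + 5×5×25 ≡ 129 (mod 155)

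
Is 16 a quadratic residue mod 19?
By Euler's criterion: 16^{9} ≡ 1 mod 19. Since this equals 1, 16 is a QR.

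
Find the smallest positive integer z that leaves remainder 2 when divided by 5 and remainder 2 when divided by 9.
M = 5 × 9 = 45. M₁ = 9, y₁ ≡ 4 mod 5. M₂ = 5, y₂ ≡ 2 mod 9. z = 2×9×4 + 2×5×2 ≡ 2 mod 45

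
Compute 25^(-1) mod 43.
Since 43 is prime, by Fermat 25^(-1) ≡ 25^{41} ≡ 31 mod 43. Verify: 25 × 31 = 775 ≡ 1 mod 43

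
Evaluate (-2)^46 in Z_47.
Using Fermat: (-2)^{46} ≡ 1 mod 47. 46 ≡ 0 mod 46. So (-2)^{46} ≡ (-2)^{0} ≡ 1 mod 47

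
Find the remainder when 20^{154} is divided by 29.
By Fermat: 20^{28} ≡ 1 (mod 29). 154 = 5×28 + 14. So 20^{154} ≡ 20^{14} ≡ 1 (mod 29)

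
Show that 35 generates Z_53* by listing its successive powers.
35^1, 35^2, ..., 35^{52} mod 53: [35, 6, 51, 36, 41, 4, 34, 24, 45, 38, 5, 16, 30, 43, 21, 46, 20, 11, 14, 13, 31, 25, 27, 44, 3, 52, 18, 47, 2, 17, 12, 49, 19, 29, 8, 15, 48, 37, 23, 10, 32, 7, 33, 42, 39, 40, 22, 28, 26, 9, 50, 1]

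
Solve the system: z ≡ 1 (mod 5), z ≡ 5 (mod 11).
M = 5 × 11 = 55. M₁ = 11, y₁ ≡ 1 (mod 5). M₂ = 5, y₂ ≡ 9 (mod 11). z = 1×11×1 + 5×5×9 ≡ 16 (mod 55)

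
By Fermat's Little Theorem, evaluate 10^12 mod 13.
By Fermat's Little Theorem, 10^{12} ≡ 1 mod 13 since 13 is prime and gcd(10, 13) = 1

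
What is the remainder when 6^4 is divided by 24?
6^{4} = 1296 ≡ 0 (mod 24)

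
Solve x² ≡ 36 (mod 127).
The square roots of 36 mod 127 are 121 and 6. Verify: 121² = 14641 ≡ 36 (mod 127)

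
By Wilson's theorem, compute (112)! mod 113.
By Wilson's theorem, (112)! ≡ -1 ≡ 112 mod 113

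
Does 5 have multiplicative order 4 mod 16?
Powers of 5 mod 16: 5^1≡5, 5^2≡9, 5^3≡13, 5^4≡1. First k with 5^k≡1 is k=4. Yes, ord_16(5) = 4.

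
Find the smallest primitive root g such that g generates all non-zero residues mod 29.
g = 2. For each prime q|28: 2^{14}≡28, 2^{4}≡16, none ≡ 1, so ord_29(2) = 28 and 2 is a primitive root.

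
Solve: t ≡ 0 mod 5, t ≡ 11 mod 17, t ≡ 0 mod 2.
M = 5 × 17 × 2 = 170. M₁ = 34, y₁ ≡ 4 mod 5. M₂ = 10, y₂ ≡ 12 mod 17. M₃ = 85, y₃ ≡ 1 mod 2. t = 0×34×4 + 11×10×12 + 0×85×1 ≡ 130 mod 170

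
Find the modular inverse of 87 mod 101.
Since 101 is prime, by Fermat 87^(-1) ≡ 87^{99} ≡ 36 (mod 101). Verify: 87 × 36 = 3132 ≡ 1 (mod 101)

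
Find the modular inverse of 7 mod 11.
Since 11 is prime, by Fermat 7^(-1) ≡ 7^{9} ≡ 8 (mod 11). Verify: 7 × 8 = 56 ≡ 1 (mod 11)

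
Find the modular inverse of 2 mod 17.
Since 17 is prime, by Fermat 2^(-1) ≡ 2^{15} ≡ 9 mod 17. Verify: 2 × 9 = 18 ≡ 1 mod 17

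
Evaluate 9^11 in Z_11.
Using Fermat: 9^{10} ≡ 1 mod 11. 11 ≡ 1 mod 10. So 9^{11} ≡ 9^{1} ≡ 9 mod 11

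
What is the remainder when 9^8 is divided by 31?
By repeated squaring mod 31: 9^{1}≡9, 9^{2}≡19, 9^{4}≡20, 9^{8}≡28. So 9^{8} ≡ 28 mod 31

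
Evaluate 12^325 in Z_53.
Using Fermat: 12^{52} ≡ 1 (mod 53). 325 ≡ 13 (mod 52). So 12^{325} ≡ 12^{13} ≡ 23 (mod 53)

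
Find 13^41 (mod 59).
By repeated squaring (mod 59): 13^{1}≡13, 13^{2}≡51, 13^{4}≡5, 13^{8}≡25, 13^{16}≡35, 13^{32}≡45. Then 13^{41} = 13^{32+8+1} ≡ 45 × 25 × 13 ≡ 52 (mod 59)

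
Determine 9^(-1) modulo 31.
Since 31 is prime, by Fermat 9^(-1) ≡ 9^{29} ≡ 7 (mod 31). Verify: 9 × 7 = 63 ≡ 1 (mod 31)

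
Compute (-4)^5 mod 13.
By repeated squaring mod 13: (-4)^{1}≡9, (-4)^{2}≡3, (-4)^{4}≡9. Then (-4)^{5} = (-4)^{4+1} ≡ 9 × 9 ≡ 3 mod 13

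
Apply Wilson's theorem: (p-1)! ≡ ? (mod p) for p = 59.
By Wilson's theorem, (58)! ≡ -1 ≡ 58 (mod 59)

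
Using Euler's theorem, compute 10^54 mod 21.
By Euler: 10^{12} ≡ 1 (mod 21) since gcd(10, 21) = 1. 54 = 4×12 + 6. So 10^{54} ≡ 10^{6} ≡ 1 (mod 21)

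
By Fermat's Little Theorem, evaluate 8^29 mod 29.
By Fermat: 8^{28} ≡ 1 (mod 29). So 8^{29} = 8^{28} · 8^{1} ≡ 8^{1} ≡ 8 (mod 29)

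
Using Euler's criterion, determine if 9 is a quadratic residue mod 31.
By Euler's criterion: 9^{15} ≡ 1 mod 31. Since this equals 1, 9 is a QR.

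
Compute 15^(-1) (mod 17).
Since 17 is prime, by Fermat 15^(-1) ≡ 15^{15} ≡ 8 (mod 17). Verify: 15 × 8 = 120 ≡ 1 (mod 17)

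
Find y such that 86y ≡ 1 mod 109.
Since 109 is prime, by Fermat 86^(-1) ≡ 86^{107} ≡ 90 mod 109. Verify: 86 × 90 = 7740 ≡ 1 mod 109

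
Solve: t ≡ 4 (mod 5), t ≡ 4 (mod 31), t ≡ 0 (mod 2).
M = 5 × 31 × 2 = 310. M₁ = 62, y₁ ≡ 3 (mod 5). M₂ = 10, y₂ ≡ 28 (mod 31). M₃ = 155, y₃ ≡ 1 (mod 2). t = 4×62×3 + 4×10×28 + 0×155×1 ≡ 4 (mod 310)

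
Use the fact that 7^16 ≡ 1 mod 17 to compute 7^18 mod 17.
By Fermat: 7^{16} ≡ 1 mod 17. So 7^{18} = 7^{16} · 7^{2} ≡ 7^{2} ≡ 15 mod 17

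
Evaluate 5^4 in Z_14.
5^{4} = 625 ≡ 9 mod 14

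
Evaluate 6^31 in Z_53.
By repeated squaring (mod 53): 6^{1}≡6, 6^{2}≡36, 6^{4}≡24, 6^{8}≡46, 6^{16}≡49. Then 6^{31} = 6^{16+8+4+2+1} ≡ 49 × 46 × 24 × 36 × 6 ≡ 38 (mod 53)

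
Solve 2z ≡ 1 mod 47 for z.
Since 47 is prime, by Fermat 2^(-1) ≡ 2^{45} ≡ 24 mod 47. Verify: 2 × 24 = 48 ≡ 1 mod 47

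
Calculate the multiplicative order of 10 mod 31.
Powers of 10 mod 31: 10^1≡10, 10^2≡7, 10^3≡8, 10^4≡18, 10^5≡25, 10^6≡2, 10^7≡20, 10^8≡14, 10^9≡16, 10^10≡5, 10^11≡19, 10^12≡4, 10^13≡9, 10^14≡28, 10^15≡1. Order = 15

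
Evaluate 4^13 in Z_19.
By repeated squaring (mod 19): 4^{1}≡4, 4^{2}≡16, 4^{4}≡9, 4^{8}≡5. Then 4^{13} = 4^{8+4+1} ≡ 5 × 9 × 4 ≡ 9 (mod 19)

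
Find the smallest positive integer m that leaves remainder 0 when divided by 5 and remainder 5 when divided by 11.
M = 5 × 11 = 55. M₁ = 11, y₁ ≡ 1 (mod 5). M₂ = 5, y₂ ≡ 9 (mod 11). m = 0×11×1 + 5×5×9 ≡ 5 (mod 55)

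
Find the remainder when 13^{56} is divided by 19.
By Fermat: 13^{18} ≡ 1 mod 19. 56 = 3×18 + 2. So 13^{56} ≡ 13^{2} ≡ 17 mod 19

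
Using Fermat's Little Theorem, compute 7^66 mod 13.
By Fermat: 7^{12} ≡ 1 (mod 13). 66 = 5×12 + 6. So 7^{66} ≡ 7^{6} ≡ 12 (mod 13)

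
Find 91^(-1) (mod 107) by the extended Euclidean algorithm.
Extended GCD: 91(20) + 107(-17) = 1. So 91^(-1) ≡ 20 (mod 107). Verify: 91 × 20 = 1820 ≡ 1 (mod 107)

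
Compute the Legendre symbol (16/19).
(16/19) = 16^{9} mod 19 = 1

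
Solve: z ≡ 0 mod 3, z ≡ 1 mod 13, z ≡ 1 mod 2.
M = 3 × 13 × 2 = 78. M₁ = 26, y₁ ≡ 2 mod 3. M₂ = 6, y₂ ≡ 11 mod 13. M₃ = 39, y₃ ≡ 1 mod 2. z = 0×26×2 + 1×6×11 + 1×39×1 ≡ 27 mod 78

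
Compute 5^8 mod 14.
By repeated squaring (mod 14): 5^{1}≡5, 5^{2}≡11, 5^{4}≡9, 5^{8}≡11. So 5^{8} ≡ 11 (mod 14)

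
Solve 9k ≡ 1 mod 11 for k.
Since 11 is prime, by Fermat 9^(-1) ≡ 9^{9} ≡ 5 mod 11. Verify: 9 × 5 = 45 ≡ 1 mod 11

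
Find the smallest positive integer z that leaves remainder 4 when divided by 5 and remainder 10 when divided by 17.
M = 5 × 17 = 85. M₁ = 17, y₁ ≡ 3 (mod 5). M₂ = 5, y₂ ≡ 7 (mod 17). z = 4×17×3 + 10×5×7 ≡ 44 (mod 85)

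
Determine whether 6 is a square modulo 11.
By Euler's criterion: 6^{5} ≡ 10 (mod 11). Since this equals -1 (≡ 10), 6 is not a QR.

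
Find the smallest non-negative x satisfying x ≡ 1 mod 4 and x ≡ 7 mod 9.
M = 4 × 9 = 36. M₁ = 9, y₁ ≡ 1 mod 4. M₂ = 4, y₂ ≡ 7 mod 9. x = 1×9×1 + 7×4×7 ≡ 25 mod 36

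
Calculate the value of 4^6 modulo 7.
Using Fermat: 4^{6} ≡ 1 mod 7. 6 ≡ 0 mod 6. So 4^{6} ≡ 4^{0} ≡ 1 mod 7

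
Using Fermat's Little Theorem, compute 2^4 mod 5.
By Fermat's Little Theorem, 2^{4} ≡ 1 mod 5 since 5 is prime and gcd(2, 5) = 1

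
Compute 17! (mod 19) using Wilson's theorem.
(18)! = (17)! × (18) ≡ -1 (mod 19). So (17)! ≡ -1 × (18)^(-1) ≡ (-1)×(-1) = 1 (mod 19)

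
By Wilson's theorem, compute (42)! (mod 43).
By Wilson's theorem, (42)! ≡ -1 ≡ 42 (mod 43)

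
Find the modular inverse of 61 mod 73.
Since 73 is prime, by Fermat 61^(-1) ≡ 61^{71} ≡ 6 (mod 73). Verify: 61 × 6 = 366 ≡ 1 (mod 73)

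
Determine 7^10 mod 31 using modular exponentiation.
By repeated squaring mod 31: 7^{1}≡7, 7^{2}≡18, 7^{4}≡14, 7^{8}≡10. Then 7^{10} = 7^{8+2} ≡ 10 × 18 ≡ 25 mod 31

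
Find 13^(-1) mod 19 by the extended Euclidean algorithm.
Extended GCD: 13(3) + 19(-2) = 1. So 13^(-1) ≡ 3 mod 19. Verify: 13 × 3 = 39 ≡ 1 mod 19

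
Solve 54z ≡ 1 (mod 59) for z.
Since 59 is prime, by Fermat 54^(-1) ≡ 54^{57} ≡ 47 (mod 59). Verify: 54 × 47 = 2538 ≡ 1 (mod 59)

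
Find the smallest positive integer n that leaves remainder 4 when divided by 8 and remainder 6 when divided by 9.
M = 8 × 9 = 72. M₁ = 9, y₁ ≡ 1 (mod 8). M₂ = 8, y₂ ≡ 8 (mod 9). n = 4×9×1 + 6×8×8 ≡ 60 (mod 72)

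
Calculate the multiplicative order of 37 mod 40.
Powers of 37 mod 40: 37^1≡37, 37^2≡9, 37^3≡13, 37^4≡1. So the order of 37 is 4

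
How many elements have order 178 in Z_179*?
Number of primitive roots mod 179 = φ(p-1) = φ(178) = 88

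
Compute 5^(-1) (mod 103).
Since 103 is prime, by Fermat 5^(-1) ≡ 5^{101} ≡ 62 (mod 103). Verify: 5 × 62 = 310 ≡ 1 (mod 103)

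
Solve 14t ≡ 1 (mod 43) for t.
Since 43 is prime, by Fermat 14^(-1) ≡ 14^{41} ≡ 40 (mod 43). Verify: 14 × 40 = 560 ≡ 1 (mod 43)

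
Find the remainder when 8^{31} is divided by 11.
By Fermat: 8^{10} ≡ 1 mod 11. 31 = 3×10 + 1. So 8^{31} ≡ 8^{1} ≡ 8 mod 11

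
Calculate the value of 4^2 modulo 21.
4^{2} = 16 ≡ 16 (mod 21)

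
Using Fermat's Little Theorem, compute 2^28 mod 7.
By Fermat: 2^{6} ≡ 1 (mod 7). 28 = 4×6 + 4. So 2^{28} ≡ 2^{4} ≡ 2 (mod 7)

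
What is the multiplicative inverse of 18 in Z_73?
Since 73 is prime, by Fermat 18^(-1) ≡ 18^{71} ≡ 69 (mod 73). Verify: 18 × 69 = 1242 ≡ 1 (mod 73)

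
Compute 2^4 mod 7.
2^{4} = 16 ≡ 2 mod 7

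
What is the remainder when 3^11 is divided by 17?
By repeated squaring (mod 17): 3^{1}≡3, 3^{2}≡9, 3^{4}≡13, 3^{8}≡16. Then 3^{11} = 3^{8+2+1} ≡ 16 × 9 × 3 ≡ 7 (mod 17)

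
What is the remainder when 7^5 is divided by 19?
By repeated squaring (mod 19): 7^{1}≡7, 7^{2}≡11, 7^{4}≡7. Then 7^{5} = 7^{4+1} ≡ 7 × 7 ≡ 11 (mod 19)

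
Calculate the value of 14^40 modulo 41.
Using Fermat: 14^{40} ≡ 1 (mod 41). 40 ≡ 0 (mod 40). So 14^{40} ≡ 14^{0} ≡ 1 (mod 41)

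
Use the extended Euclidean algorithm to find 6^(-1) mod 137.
Extended GCD: 6(23) + 137(-1) = 1. So 6^(-1) ≡ 23 mod 137. Verify: 6 × 23 = 138 ≡ 1 mod 137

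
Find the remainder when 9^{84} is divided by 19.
By Fermat: 9^{18} ≡ 1 (mod 19). 84 = 4×18 + 12. So 9^{84} ≡ 9^{12} ≡ 7 (mod 19)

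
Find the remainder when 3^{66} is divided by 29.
By Fermat: 3^{28} ≡ 1 (mod 29). 66 = 2×28 + 10. So 3^{66} ≡ 3^{10} ≡ 5 (mod 29)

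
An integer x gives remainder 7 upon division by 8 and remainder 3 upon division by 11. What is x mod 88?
M = 8 × 11 = 88. M₁ = 11, y₁ ≡ 3 mod 8. M₂ = 8, y₂ ≡ 7 mod 11. x = 7×11×3 + 3×8×7 ≡ 47 mod 88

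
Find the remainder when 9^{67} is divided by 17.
By Fermat: 9^{16} ≡ 1 (mod 17). 67 = 4×16 + 3. So 9^{67} ≡ 9^{3} ≡ 15 (mod 17)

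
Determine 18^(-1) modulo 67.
Since 67 is prime, by Fermat 18^(-1) ≡ 18^{65} ≡ 41 (mod 67). Verify: 18 × 41 = 738 ≡ 1 (mod 67)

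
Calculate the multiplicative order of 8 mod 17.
Powers of 8 mod 17: 8^1≡8, 8^2≡13, 8^3≡2, 8^4≡16, 8^5≡9, 8^6≡4, 8^7≡15, 8^8≡1. So the order of 8 is 8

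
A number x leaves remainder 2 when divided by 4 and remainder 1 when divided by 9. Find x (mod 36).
M = 4 × 9 = 36. M₁ = 9, y₁ ≡ 1 (mod 4). M₂ = 4, y₂ ≡ 7 (mod 9). x = 2×9×1 + 1×4×7 ≡ 10 (mod 36)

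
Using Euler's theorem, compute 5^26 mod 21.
By Euler: 5^{12} ≡ 1 mod 21 since gcd(5, 21) = 1. 26 = 2×12 + 2. So 5^{26} ≡ 5^{2} ≡ 4 mod 21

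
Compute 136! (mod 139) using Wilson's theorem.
(138)! = (136)! × (137) × (138) ≡ -1 (mod 139). So (136)! ≡ -1 × [(138)(137)]^(-1) ≡ 69 (mod 139)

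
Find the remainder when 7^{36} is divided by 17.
By Fermat: 7^{16} ≡ 1 mod 17. 36 = 2×16 + 4. So 7^{36} ≡ 7^{4} ≡ 4 mod 17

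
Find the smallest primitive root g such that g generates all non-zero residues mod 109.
g = 6. For each prime q|108: 6^{54}≡108, 6^{36}≡63, none ≡ 1, so ord_109(6) = 108 and 6 is a primitive root.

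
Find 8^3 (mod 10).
8^{3} = 512 ≡ 2 (mod 10)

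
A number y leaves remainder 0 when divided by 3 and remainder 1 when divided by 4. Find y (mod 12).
M = 3 × 4 = 12. M₁ = 4, y₁ ≡ 1 (mod 3). M₂ = 3, y₂ ≡ 3 (mod 4). y = 0×4×1 + 1×3×3 ≡ 9 (mod 12)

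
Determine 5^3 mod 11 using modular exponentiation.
5^{3} = 125 ≡ 4 mod 11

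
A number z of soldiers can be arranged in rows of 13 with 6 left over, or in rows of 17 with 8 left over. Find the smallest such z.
M = 13 × 17 = 221. M₁ = 17, y₁ ≡ 10 mod 13. M₂ = 13, y₂ ≡ 4 mod 17. z = 6×17×10 + 8×13×4 ≡ 110 mod 221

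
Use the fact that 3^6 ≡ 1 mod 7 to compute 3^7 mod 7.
By Fermat: 3^{6} ≡ 1 mod 7. So 3^{7} = 3^{6} · 3^{1} ≡ 3^{1} ≡ 3 mod 7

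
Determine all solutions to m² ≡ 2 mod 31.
The square roots of 2 mod 31 are 8 and 23. Verify: 8² = 64 ≡ 2 mod 31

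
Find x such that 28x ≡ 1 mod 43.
Since 43 is prime, by Fermat 28^(-1) ≡ 28^{41} ≡ 20 mod 43. Verify: 28 × 20 = 560 ≡ 1 mod 43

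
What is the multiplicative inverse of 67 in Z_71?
Since 71 is prime, by Fermat 67^(-1) ≡ 67^{69} ≡ 53 (mod 71). Verify: 67 × 53 = 3551 ≡ 1 (mod 71)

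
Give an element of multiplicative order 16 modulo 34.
3 has order 16 mod 34 since 3^{16} ≡ 1 mod 34 and no smaller power works.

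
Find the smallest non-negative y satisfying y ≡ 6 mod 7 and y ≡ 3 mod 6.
M = 7 × 6 = 42. M₁ = 6, y₁ ≡ 6 mod 7. M₂ = 7, y₂ ≡ 1 mod 6. y = 6×6×6 + 3×7×1 ≡ 27 mod 42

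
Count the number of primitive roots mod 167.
There are φ(167-1) = φ(166) = 82 primitive roots modulo 167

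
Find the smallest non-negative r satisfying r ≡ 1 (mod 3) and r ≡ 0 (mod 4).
M = 3 × 4 = 12. M₁ = 4, y₁ ≡ 1 (mod 3). M₂ = 3, y₂ ≡ 3 (mod 4). r = 1×4×1 + 0×3×3 ≡ 4 (mod 12)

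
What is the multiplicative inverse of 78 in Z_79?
Since 79 is prime, by Fermat 78^(-1) ≡ 78^{77} ≡ 78 mod 79. Verify: 78 × 78 = 6084 ≡ 1 mod 79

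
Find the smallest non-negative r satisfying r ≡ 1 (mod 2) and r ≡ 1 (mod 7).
M = 2 × 7 = 14. M₁ = 7, y₁ ≡ 1 (mod 2). M₂ = 2, y₂ ≡ 4 (mod 7). r = 1×7×1 + 1×2×4 ≡ 1 (mod 14)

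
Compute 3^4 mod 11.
3^{4} = 81 ≡ 4 (mod 11)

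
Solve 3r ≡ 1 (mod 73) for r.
Since 73 is prime, by Fermat 3^(-1) ≡ 3^{71} ≡ 49 (mod 73). Verify: 3 × 49 = 147 ≡ 1 (mod 73)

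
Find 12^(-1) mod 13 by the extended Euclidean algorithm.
Extended GCD: 12(-1) + 13(1) = 1. So 12^(-1) ≡ -1 ≡ 12 mod 13. Verify: 12 × 12 = 144 ≡ 1 mod 13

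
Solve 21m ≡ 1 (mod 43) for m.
Since 43 is prime, by Fermat 21^(-1) ≡ 21^{41} ≡ 41 (mod 43). Verify: 21 × 41 = 861 ≡ 1 (mod 43)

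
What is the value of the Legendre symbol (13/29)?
(13/29) = 13^{14} mod 29 = 1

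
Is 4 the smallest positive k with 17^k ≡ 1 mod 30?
Powers of 17 mod 30: 17^1≡17, 17^2≡19, 17^3≡23, 17^4≡1. First k with 17^k≡1 is k=4. Yes, ord_30(17) = 4.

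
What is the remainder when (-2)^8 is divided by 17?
By repeated squaring mod 17: (-2)^{1}≡15, (-2)^{2}≡4, (-2)^{4}≡16, (-2)^{8}≡1. So (-2)^{8} ≡ 1 mod 17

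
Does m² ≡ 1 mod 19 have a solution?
By Euler's criterion: 1^{9} ≡ 1 mod 19. Since this equals 1, 1 is a QR.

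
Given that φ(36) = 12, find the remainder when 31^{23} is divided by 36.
By Euler: 31^{12} ≡ 1 mod 36 since gcd(31, 36) = 1. 23 = 1×12 + 11. So 31^{23} ≡ 31^{11} ≡ 7 mod 36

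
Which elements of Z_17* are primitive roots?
There are φ(16) = 8 primitive roots mod 17: {3, 5, 6, 7, 10, 11, 12, 14}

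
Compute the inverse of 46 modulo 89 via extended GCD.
Extended GCD: 46(-29) + 89(15) = 1. So 46^(-1) ≡ -29 ≡ 60 mod 89. Verify: 46 × 60 = 2760 ≡ 1 mod 89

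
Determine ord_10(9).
Powers of 9 mod 10: 9^1≡9, 9^2≡1. So the order of 9 is 2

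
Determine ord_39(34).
Powers of 34 mod 39: 34^1≡34, 34^2≡25, 34^3≡31, 34^4≡1. So the order of 34 is 4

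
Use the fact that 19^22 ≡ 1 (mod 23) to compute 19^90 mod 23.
By Fermat: 19^{22} ≡ 1 (mod 23). 90 = 4×22 + 2. So 19^{90} ≡ 19^{2} ≡ 16 (mod 23)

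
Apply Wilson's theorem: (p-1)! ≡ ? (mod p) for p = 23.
By Wilson's theorem, (22)! ≡ -1 ≡ 22 (mod 23)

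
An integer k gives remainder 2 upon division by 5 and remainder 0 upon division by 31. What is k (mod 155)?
M = 5 × 31 = 155. M₁ = 31, y₁ ≡ 1 (mod 5). M₂ = 5, y₂ ≡ 25 (mod 31). k = 2×31×1 + 0×5×25 ≡ 62 (mod 155)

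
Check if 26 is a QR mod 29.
By Euler's criterion: 26^{14} ≡ 28 (mod 29). Since this equals -1 (≡ 28), 26 is not a QR.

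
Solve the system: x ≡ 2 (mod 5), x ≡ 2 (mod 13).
M = 5 × 13 = 65. M₁ = 13, y₁ ≡ 2 (mod 5). M₂ = 5, y₂ ≡ 8 (mod 13). x = 2×13×2 + 2×5×8 ≡ 2 (mod 65)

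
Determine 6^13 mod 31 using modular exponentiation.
By repeated squaring mod 31: 6^{1}≡6, 6^{2}≡5, 6^{4}≡25, 6^{8}≡5. Then 6^{13} = 6^{8+4+1} ≡ 5 × 25 × 6 ≡ 6 mod 31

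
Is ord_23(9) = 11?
Powers of 9 mod 23: 9^1≡9, 9^2≡12, 9^3≡16, 9^4≡6, 9^5≡8, 9^6≡3, 9^7≡4, 9^8≡13, 9^9≡2, 9^10≡18, 9^11≡1. First k with 9^k≡1 is k=11. Yes, ord_23(9) = 11.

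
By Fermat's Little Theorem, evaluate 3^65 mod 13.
By Fermat: 3^{12} ≡ 1 (mod 13). 65 = 5×12 + 5. So 3^{65} ≡ 3^{5} ≡ 9 (mod 13)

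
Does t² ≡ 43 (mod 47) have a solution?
By Euler's criterion: 43^{23} ≡ 46 (mod 47). Since this equals -1 (≡ 46), 43 is not a QR.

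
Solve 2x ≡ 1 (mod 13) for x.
Since 13 is prime, by Fermat 2^(-1) ≡ 2^{11} ≡ 7 (mod 13). Verify: 2 × 7 = 14 ≡ 1 (mod 13)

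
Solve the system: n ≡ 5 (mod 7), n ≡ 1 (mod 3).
M = 7 × 3 = 21. M₁ = 3, y₁ ≡ 5 (mod 7). M₂ = 7, y₂ ≡ 1 (mod 3). n = 5×3×5 + 1×7×1 ≡ 19 (mod 21)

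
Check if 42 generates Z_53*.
42^{13} ≡ 1 mod 53 and 13 < 52, so ord_53(42) = 13 ≠ 52 and 42 is not a primitive root.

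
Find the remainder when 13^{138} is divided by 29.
By Fermat: 13^{28} ≡ 1 (mod 29). 138 = 4×28 + 26. So 13^{138} ≡ 13^{26} ≡ 23 (mod 29)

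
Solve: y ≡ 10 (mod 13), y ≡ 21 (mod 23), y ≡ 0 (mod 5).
M = 13 × 23 × 5 = 1495. M₁ = 115, y₁ ≡ 6 (mod 13). M₂ = 65, y₂ ≡ 17 (mod 23). M₃ = 299, y₃ ≡ 4 (mod 5). y = 10×115×6 + 21×65×17 + 0×299×4 ≡ 205 (mod 1495)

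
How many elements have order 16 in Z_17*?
A prime p has φ(p-1) primitive roots; here φ(16) = 8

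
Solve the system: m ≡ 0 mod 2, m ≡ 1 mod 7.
M = 2 × 7 = 14. M₁ = 7, y₁ ≡ 1 mod 2. M₂ = 2, y₂ ≡ 4 mod 7. m = 0×7×1 + 1×2×4 ≡ 8 mod 14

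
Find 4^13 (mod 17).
By repeated squaring (mod 17): 4^{1}≡4, 4^{2}≡16, 4^{4}≡1, 4^{8}≡1. Then 4^{13} = 4^{8+4+1} ≡ 1 × 1 × 4 ≡ 4 (mod 17)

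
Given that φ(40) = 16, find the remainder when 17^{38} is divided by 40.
By Euler: 17^{16} ≡ 1 mod 40 since gcd(17, 40) = 1. 38 = 2×16 + 6. So 17^{38} ≡ 17^{6} ≡ 9 mod 40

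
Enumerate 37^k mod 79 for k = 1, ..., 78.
37^1, 37^2, ..., 37^{78} mod 79: [37, 26, 14, 44, 48, 38, 63, 40, 58, 13, 7, 22, 24, 19, 71, 20, 29, 46, 43, 11, 12, 49, 75, 10, 54, 23, 61, 45, 6, 64, 77, 5, 27, 51, 70, 62, 3, 32, 78, 42, 53, 65, 35, 31, 41, 16, 39, 21, 66, 72, 57, 55, 60, 8, 59, 50, 33, 36, 68, 67, 30, 4, 69, 25, 56, 18, 34, 73, 15, 2, 74, 52, 28, 9, 17, 76, 47, 1]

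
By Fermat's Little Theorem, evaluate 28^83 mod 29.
By Fermat: 28^{28} ≡ 1 mod 29. 83 = 2×28 + 27. So 28^{83} ≡ 28^{27} ≡ 28 mod 29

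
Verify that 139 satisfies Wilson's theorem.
(138)! mod 139 = 138. Since this equals -1 mod 139, Wilson confirms 139 is prime.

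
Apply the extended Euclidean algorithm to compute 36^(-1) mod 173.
Extended GCD: 36(-24) + 173(5) = 1. So 36^(-1) ≡ -24 ≡ 149 mod 173. Verify: 36 × 149 = 5364 ≡ 1 mod 173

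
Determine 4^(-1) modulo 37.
Since 37 is prime, by Fermat 4^(-1) ≡ 4^{35} ≡ 28 mod 37. Verify: 4 × 28 = 112 ≡ 1 mod 37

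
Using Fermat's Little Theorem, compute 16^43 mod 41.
By Fermat: 16^{40} ≡ 1 mod 41. So 16^{43} = 16^{40} · 16^{3} ≡ 16^{3} ≡ 37 mod 41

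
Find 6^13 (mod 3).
By repeated squaring (mod 3): 6^{1}≡0, 6^{2}≡0, 6^{4}≡0, 6^{8}≡0. Then 6^{13} = 6^{8+4+1} ≡ 0 × 0 × 0 ≡ 0 (mod 3)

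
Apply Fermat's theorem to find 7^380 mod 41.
By Fermat: 7^{40} ≡ 1 mod 41. 380 ≡ 20 mod 40. So 7^{380} ≡ 7^{20} ≡ 40 mod 41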